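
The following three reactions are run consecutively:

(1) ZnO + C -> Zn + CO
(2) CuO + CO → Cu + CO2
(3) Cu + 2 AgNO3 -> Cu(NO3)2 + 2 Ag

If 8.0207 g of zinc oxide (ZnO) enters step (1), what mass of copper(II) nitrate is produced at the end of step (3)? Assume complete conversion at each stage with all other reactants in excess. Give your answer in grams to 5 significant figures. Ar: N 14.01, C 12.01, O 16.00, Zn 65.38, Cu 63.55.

M(ZnO) = 65.38 + 16.00 = 81.38 g/mol.
M(Cu(NO3)2) = 63.55 + 2(14.01) + 6(16.00) = 187.57 g/mol.
n(ZnO) = 8.0207 / 81.38 = 0.0985586 mol.
Reaction (1): ZnO→CO ratio 1:1 ⇒ n(CO) = 0.0985586 mol.
Reaction (2): CO→Cu ratio 1:1 ⇒ n(Cu) = 0.0985586 mol.
Reaction (3): Cu→Cu(NO3)2 ratio 1:1 ⇒ n(Cu(NO3)2) = 0.0985586 mol.
Mass of Cu(NO3)2 = 0.0985586 × 187.57 = 18.4866 g.

18.487 g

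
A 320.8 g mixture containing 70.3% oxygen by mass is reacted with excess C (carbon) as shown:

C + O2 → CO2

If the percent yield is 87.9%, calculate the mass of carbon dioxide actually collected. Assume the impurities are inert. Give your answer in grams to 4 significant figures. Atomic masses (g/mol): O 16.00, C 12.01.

272.6 g

Pure O2 available = 320.8 g × 0.703 = 225.52 g.
M(O2) = 2(16.00) = 32.00 g/mol.
M(CO2) = 12.01 + 2(16.00) = 44.01 g/mol.
n(O2) = 225.52 g / 32.00 g/mol = 7.0476 mol.
From the equation the O2:CO2 mole ratio is 1:1, so n(CO2) = 7.0476 × 1/1 = 7.0476 mol.
Mass of CO2 = 7.0476 mol × 44.01 g/mol = 310.16 g.
Actual mass collected = 310.16 g × 0.879 = 272.63 g.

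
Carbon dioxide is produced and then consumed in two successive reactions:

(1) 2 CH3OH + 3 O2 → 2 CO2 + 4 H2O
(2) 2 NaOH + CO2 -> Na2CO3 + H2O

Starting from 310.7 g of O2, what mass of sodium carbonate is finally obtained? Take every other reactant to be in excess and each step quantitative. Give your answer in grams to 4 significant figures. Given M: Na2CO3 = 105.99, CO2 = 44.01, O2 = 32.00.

686.1 g

n(O2) = 310.70 / 32.00 = 9.7094 mol.
Step 1 gives a 3:2 ratio of O2 to CO2, so n(CO2) = 6.4729 mol.
In step 2 the CO2:Na2CO3 ratio is 1:1, so n(Na2CO3) = 6.4729 mol.
Mass of Na2CO3 = 6.4729 × 105.99 = 686.06 g.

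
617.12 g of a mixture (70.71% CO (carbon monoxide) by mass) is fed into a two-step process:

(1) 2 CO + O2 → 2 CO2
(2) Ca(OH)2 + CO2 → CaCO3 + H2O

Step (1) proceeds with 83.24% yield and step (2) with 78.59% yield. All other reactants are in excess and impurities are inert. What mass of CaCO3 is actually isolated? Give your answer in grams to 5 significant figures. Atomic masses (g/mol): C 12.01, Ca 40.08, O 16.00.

Pure CO = 617.12 × 0.7071 = 436.366 g.
M(CO) = 12.01 + 16.00 = 28.01 g/mol.
M(CaCO3) = 40.08 + 12.01 + 3(16.00) = 100.09 g/mol.
n(CO) = 436.366 / 28.01 = 15.5789 mol.
Step 1 (CO:CO2 = 2:2): theoretical n(CO2) = 15.5789 mol; at 83.24% yield, n(CO2) = 12.9679 mol.
Step 2 (CO2:CaCO3 = 1:1): theoretical n(CaCO3) = 12.9679 mol, so theoretical mass = 12.9679 × 100.09 = 1297.96 g.
At 78.59% yield, actual mass of CaCO3 = 1297.96 × 0.7859 = 1020.06 g.

1020.1 g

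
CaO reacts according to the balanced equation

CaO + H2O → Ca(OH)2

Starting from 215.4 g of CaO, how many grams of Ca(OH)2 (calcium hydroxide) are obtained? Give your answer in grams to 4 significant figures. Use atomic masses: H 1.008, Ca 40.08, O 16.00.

284.6 g

M(CaO) = 40.08 + 16.00 = 56.08 g/mol.
M(Ca(OH)2) = 40.08 + 2(16.00) + 2(1.008) = 74.096 g/mol.
n(CaO) = 215.40 g / 56.08 g/mol = 3.8409 mol.
From the equation the CaO:Ca(OH)2 mole ratio is 1:1, so n(Ca(OH)2) = 3.8409 × 1/1 = 3.8409 mol.
Mass of Ca(OH)2 = 3.8409 mol × 74.096 g/mol = 284.60 g.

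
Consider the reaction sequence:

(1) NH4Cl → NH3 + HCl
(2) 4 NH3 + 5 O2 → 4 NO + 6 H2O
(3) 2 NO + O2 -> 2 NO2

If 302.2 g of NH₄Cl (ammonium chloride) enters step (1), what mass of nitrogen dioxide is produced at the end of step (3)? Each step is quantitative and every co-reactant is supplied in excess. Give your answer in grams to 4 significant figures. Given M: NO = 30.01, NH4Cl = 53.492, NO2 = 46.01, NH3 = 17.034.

259.9 g

n(NH4Cl) = 302.2 / 53.492 = 5.6494 mol.
Reaction (1): NH4Cl→NH3 ratio 1:1 ⇒ n(NH3) = 5.6494 mol.
Reaction (2): NH3→NO ratio 4:4 ⇒ n(NO) = 5.6494 mol.
Reaction (3): NO→NO2 ratio 2:2 ⇒ n(NO2) = 5.6494 mol.
Mass of NO2 = 5.6494 × 46.01 = 259.93 g.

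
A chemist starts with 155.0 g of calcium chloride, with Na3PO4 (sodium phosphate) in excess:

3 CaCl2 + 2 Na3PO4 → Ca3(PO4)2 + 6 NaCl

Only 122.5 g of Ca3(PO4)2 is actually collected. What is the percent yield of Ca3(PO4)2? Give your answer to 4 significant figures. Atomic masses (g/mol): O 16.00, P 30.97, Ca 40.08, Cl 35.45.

84.83 %

M(CaCl2) = 40.08 + 2(35.45) = 110.98 g/mol.
M(Ca3(PO4)2) = 3(40.08) + 2(30.97) + 8(16.00) = 310.18 g/mol.
n(CaCl2) = 155.00 g / 110.98 g/mol = 1.3966 mol.
From the equation the CaCl2:Ca3(PO4)2 mole ratio is 3:1, so n(Ca3(PO4)2) = 1.3966 × 1/3 = 0.46555 mol.
Mass of Ca3(PO4)2 = 0.46555 mol × 310.18 g/mol = 144.40 g.
This is the theoretical yield. Percent yield = 122.5 g / 144.40 g × 100% = 84.831%.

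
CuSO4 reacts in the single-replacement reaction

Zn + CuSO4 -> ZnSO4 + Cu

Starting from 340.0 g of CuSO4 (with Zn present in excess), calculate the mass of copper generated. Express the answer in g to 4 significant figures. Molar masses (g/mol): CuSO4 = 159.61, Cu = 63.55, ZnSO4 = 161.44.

n(CuSO4) = 340.00 g / 159.61 g/mol = 2.1302 mol.
From the equation the CuSO4:Cu mole ratio is 1:1, so n(Cu) = 2.1302 × 1/1 = 2.1302 mol.
Mass of Cu = 2.1302 mol × 63.55 g/mol = 135.37 g.

135.4 g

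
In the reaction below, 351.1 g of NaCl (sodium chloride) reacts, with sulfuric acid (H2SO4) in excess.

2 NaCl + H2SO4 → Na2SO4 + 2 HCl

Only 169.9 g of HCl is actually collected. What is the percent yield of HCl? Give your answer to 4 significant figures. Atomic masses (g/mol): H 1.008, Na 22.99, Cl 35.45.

77.57 %

M(NaCl) = 22.99 + 35.45 = 58.44 g/mol.
M(HCl) = 1.008 + 35.45 = 36.458 g/mol.
n(NaCl) = 351.10 g / 58.44 g/mol = 6.0079 mol.
From the equation the NaCl:HCl mole ratio is 2:2, so n(HCl) = 6.0079 × 2/2 = 6.0079 mol.
Mass of HCl = 6.0079 mol × 36.458 g/mol = 219.03 g.
This is the theoretical yield. Percent yield = 169.9 g / 219.03 g × 100% = 77.568%.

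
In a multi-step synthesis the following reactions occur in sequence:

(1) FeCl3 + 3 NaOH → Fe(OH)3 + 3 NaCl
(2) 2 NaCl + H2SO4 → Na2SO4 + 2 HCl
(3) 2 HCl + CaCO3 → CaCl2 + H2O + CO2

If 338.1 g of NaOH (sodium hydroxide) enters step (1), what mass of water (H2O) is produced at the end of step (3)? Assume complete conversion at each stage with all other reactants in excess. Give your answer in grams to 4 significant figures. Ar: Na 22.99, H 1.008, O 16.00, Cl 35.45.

76.14 g

M(NaOH) = 22.99 + 16.00 + 1.008 = 39.998 g/mol.
M(H2O) = 2(1.008) + 16.00 = 18.016 g/mol.
n(NaOH) = 338.1 / 39.998 = 8.4529 mol.
Reaction (1): NaOH→NaCl ratio 3:3 ⇒ n(NaCl) = 8.4529 mol.
Reaction (2): NaCl→HCl ratio 2:2 ⇒ n(HCl) = 8.4529 mol.
Reaction (3): HCl→H2O ratio 2:1 ⇒ n(H2O) = 4.2265 mol.
Mass of H2O = 4.2265 × 18.016 = 76.144 g.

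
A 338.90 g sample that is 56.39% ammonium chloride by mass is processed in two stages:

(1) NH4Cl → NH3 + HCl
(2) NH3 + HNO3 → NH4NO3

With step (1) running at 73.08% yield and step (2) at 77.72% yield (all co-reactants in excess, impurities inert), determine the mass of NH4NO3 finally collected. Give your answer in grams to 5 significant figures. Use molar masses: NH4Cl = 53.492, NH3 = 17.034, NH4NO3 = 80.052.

Pure NH4Cl = 338.90 × 0.5639 = 191.106 g.
n(NH4Cl) = 191.106 / 53.492 = 3.57260 mol.
Step 1 (NH4Cl:NH3 = 1:1): theoretical n(NH3) = 3.57260 mol; at 73.08% yield, n(NH3) = 2.61086 mol.
Step 2 (NH3:NH4NO3 = 1:1): theoretical n(NH4NO3) = 2.61086 mol, so theoretical mass = 2.61086 × 80.052 = 209.004 g.
At 77.72% yield, actual mass of NH4NO3 = 209.004 × 0.7772 = 162.438 g.

162.44 g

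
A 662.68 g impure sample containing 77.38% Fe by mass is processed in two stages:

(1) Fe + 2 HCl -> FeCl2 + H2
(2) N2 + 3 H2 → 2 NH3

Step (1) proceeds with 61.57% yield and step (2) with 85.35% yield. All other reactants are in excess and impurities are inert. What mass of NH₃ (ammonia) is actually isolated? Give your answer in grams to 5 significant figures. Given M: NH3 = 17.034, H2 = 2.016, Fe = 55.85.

54.791 g

Pure Fe = 662.68 × 0.7738 = 512.782 g.
n(Fe) = 512.782 / 55.85 = 9.18141 mol.
Step 1 (Fe:H2 = 1:1): theoretical n(H2) = 9.18141 mol; at 61.57% yield, n(H2) = 5.65299 mol.
Step 2 (H2:NH3 = 3:2): theoretical n(NH3) = 3.76866 mol, so theoretical mass = 3.76866 × 17.034 = 64.1954 g.
At 85.35% yield, actual mass of NH3 = 64.1954 × 0.8535 = 54.7908 g.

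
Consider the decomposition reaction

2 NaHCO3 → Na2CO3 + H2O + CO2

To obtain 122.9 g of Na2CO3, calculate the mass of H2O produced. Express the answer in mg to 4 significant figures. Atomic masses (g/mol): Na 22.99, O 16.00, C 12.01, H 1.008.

M(Na2CO3) = 2(22.99) + 12.01 + 3(16.00) = 105.99 g/mol.
M(H2O) = 2(1.008) + 16.00 = 18.016 g/mol.
n(Na2CO3) = 122.90 g / 105.99 g/mol = 1.1595 mol.
From the equation the Na2CO3:H2O mole ratio is 1:1, so n(H2O) = 1.1595 × 1/1 = 1.1595 mol.
Mass of H2O = 1.1595 mol × 18.016 g/mol = 20.890 g.
Converting to mg: 20.890 g = 20890 mg.

20890 mg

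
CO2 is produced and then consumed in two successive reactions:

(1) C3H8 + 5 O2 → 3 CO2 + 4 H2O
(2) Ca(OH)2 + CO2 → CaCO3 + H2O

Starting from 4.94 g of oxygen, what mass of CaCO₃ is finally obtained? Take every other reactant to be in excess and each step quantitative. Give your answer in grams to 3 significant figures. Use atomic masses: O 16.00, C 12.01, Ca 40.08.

9.27 g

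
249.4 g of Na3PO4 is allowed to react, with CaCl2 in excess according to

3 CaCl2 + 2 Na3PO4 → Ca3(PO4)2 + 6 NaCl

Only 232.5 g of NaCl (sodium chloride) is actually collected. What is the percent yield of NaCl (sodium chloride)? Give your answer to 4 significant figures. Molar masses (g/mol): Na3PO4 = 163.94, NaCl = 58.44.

n(Na3PO4) = 249.40 g / 163.94 g/mol = 1.5213 mol.
From the equation the Na3PO4:NaCl mole ratio is 2:6, so n(NaCl) = 1.5213 × 6/2 = 4.5639 mol.
Mass of NaCl = 4.5639 mol × 58.44 g/mol = 266.71 g.
This is the theoretical yield. Percent yield = 232.5 g / 266.71 g × 100% = 87.173%.

87.17 %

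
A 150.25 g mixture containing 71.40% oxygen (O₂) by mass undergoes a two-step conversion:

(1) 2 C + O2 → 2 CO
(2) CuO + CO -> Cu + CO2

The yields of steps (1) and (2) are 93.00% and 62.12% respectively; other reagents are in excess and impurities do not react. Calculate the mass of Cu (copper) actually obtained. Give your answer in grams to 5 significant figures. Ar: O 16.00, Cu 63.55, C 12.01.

246.16 g

Pure O2 = 150.25 × 0.7140 = 107.279 g.
M(O2) = 2(16.00) = 32.00 g/mol.
M(Cu) = 63.55 g/mol.
n(O2) = 107.279 / 32.00 = 3.35245 mol.
Step 1 (O2:CO = 1:2): theoretical n(CO) = 6.70491 mol; at 93.00% yield, n(CO) = 6.23556 mol.
Step 2 (CO:Cu = 1:1): theoretical n(Cu) = 6.23556 mol, so theoretical mass = 6.23556 × 63.55 = 396.270 g.
At 62.12% yield, actual mass of Cu = 396.270 × 0.6212 = 246.163 g.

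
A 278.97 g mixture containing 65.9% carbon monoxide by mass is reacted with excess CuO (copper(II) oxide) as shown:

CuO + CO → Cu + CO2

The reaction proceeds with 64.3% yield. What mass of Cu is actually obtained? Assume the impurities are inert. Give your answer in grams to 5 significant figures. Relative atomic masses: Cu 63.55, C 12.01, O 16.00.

Pure CO available = 278.97 g × 0.659 = 183.841 g.
M(CO) = 12.01 + 16.00 = 28.01 g/mol.
M(Cu) = 63.55 g/mol.
n(CO) = 183.841 g / 28.01 g/mol = 6.56341 mol.
From the equation the CO:Cu mole ratio is 1:1, so n(Cu) = 6.56341 × 1/1 = 6.56341 mol.
Mass of Cu = 6.56341 mol × 63.55 g/mol = 417.105 g.
Actual mass collected = 417.105 g × 0.643 = 268.198 g.

268.20 g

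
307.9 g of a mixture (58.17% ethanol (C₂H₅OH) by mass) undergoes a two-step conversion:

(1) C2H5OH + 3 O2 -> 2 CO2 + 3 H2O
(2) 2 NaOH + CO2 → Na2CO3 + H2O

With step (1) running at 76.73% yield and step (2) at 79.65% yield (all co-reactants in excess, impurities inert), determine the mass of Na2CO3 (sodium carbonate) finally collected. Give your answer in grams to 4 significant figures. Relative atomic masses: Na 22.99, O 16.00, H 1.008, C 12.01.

Pure C2H5OH = 307.9 × 0.5817 = 179.11 g.
M(C2H5OH) = 2(12.01) + 6(1.008) + 16.00 = 46.068 g/mol.
M(Na2CO3) = 2(22.99) + 12.01 + 3(16.00) = 105.99 g/mol.
n(C2H5OH) = 179.11 / 46.068 = 3.8878 mol.
Step 1 (C2H5OH:CO2 = 1:2): theoretical n(CO2) = 7.7757 mol; at 76.73% yield, n(CO2) = 5.9663 mol.
Step 2 (CO2:Na2CO3 = 1:1): theoretical n(Na2CO3) = 5.9663 mol, so theoretical mass = 5.9663 × 105.99 = 632.37 g.
At 79.65% yield, actual mass of Na2CO3 = 632.37 × 0.7965 = 503.68 g.

503.7 g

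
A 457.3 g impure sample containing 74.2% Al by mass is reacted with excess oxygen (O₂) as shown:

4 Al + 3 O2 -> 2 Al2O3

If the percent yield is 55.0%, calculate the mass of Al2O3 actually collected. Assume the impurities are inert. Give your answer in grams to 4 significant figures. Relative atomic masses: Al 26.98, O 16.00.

352.6 g

Pure Al available = 457.3 g × 0.742 = 339.32 g.
M(Al) = 26.98 g/mol.
M(Al2O3) = 2(26.98) + 3(16.00) = 101.96 g/mol.
n(Al) = 339.32 g / 26.98 g/mol = 12.577 mol.
From the equation the Al:Al2O3 mole ratio is 4:2, so n(Al2O3) = 12.577 × 2/4 = 6.2883 mol.
Mass of Al2O3 = 6.2883 mol × 101.96 g/mol = 641.15 g.
Actual mass collected = 641.15 g × 0.550 = 352.64 g.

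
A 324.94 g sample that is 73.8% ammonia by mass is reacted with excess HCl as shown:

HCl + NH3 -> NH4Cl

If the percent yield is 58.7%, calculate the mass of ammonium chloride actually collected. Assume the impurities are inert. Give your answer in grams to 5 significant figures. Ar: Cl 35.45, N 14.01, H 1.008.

442.05 g

Pure NH3 available = 324.94 g × 0.738 = 239.806 g.
M(NH3) = 14.01 + 3(1.008) = 17.034 g/mol.
M(NH4Cl) = 14.01 + 4(1.008) + 35.45 = 53.492 g/mol.
n(NH3) = 239.806 g / 17.034 g/mol = 14.0781 mol.
From the equation the NH3:NH4Cl mole ratio is 1:1, so n(NH4Cl) = 14.0781 × 1/1 = 14.0781 mol.
Mass of NH4Cl = 14.0781 mol × 53.492 g/mol = 753.064 g.
Actual mass collected = 753.064 g × 0.587 = 442.048 g.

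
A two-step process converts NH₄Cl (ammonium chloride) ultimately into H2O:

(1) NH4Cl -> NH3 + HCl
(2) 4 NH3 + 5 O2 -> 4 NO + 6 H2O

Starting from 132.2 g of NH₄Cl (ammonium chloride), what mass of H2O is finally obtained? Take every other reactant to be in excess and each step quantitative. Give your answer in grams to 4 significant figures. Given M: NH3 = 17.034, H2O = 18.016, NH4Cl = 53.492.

66.79 g

n(NH4Cl) = 132.20 / 53.492 = 2.4714 mol.
Step 1 gives a 1:1 ratio of NH4Cl to NH3, so n(NH3) = 2.4714 mol.
In step 2 the NH3:H2O ratio is 4:6, so n(H2O) = 3.7071 mol.
Mass of H2O = 3.7071 × 18.016 = 66.787 g.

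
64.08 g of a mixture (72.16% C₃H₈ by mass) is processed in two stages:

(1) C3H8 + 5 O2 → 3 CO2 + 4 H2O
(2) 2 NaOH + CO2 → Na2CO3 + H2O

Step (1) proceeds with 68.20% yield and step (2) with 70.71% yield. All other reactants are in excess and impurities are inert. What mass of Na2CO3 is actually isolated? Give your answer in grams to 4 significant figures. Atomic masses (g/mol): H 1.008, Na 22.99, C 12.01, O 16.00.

160.8 g

Pure C3H8 = 64.08 × 0.7216 = 46.240 g.
M(C3H8) = 3(12.01) + 8(1.008) = 44.094 g/mol.
M(Na2CO3) = 2(22.99) + 12.01 + 3(16.00) = 105.99 g/mol.
n(C3H8) = 46.240 / 44.094 = 1.0487 mol.
Step 1 (C3H8:CO2 = 1:3): theoretical n(CO2) = 3.1460 mol; at 68.20% yield, n(CO2) = 2.1456 mol.
Step 2 (CO2:Na2CO3 = 1:1): theoretical n(Na2CO3) = 2.1456 mol, so theoretical mass = 2.1456 × 105.99 = 227.41 g.
At 70.71% yield, actual mass of Na2CO3 = 227.41 × 0.7071 = 160.80 g.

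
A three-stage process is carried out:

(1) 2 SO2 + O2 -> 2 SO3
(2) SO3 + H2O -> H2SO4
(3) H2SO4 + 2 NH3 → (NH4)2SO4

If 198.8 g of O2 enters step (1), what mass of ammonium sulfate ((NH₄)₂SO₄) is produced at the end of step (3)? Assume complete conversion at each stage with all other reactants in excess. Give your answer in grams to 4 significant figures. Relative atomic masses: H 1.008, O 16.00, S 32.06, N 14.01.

M(O2) = 2(16.00) = 32.00 g/mol.
M((NH4)2SO4) = 2(14.01) + 8(1.008) + 32.06 + 4(16.00) = 132.144 g/mol.
n(O2) = 198.8 / 32.00 = 6.2125 mol.
Reaction (1): O2→SO3 ratio 1:2 ⇒ n(SO3) = 12.425 mol.
Reaction (2): SO3→H2SO4 ratio 1:1 ⇒ n(H2SO4) = 12.425 mol.
Reaction (3): H2SO4→(NH4)2SO4 ratio 1:1 ⇒ n((NH4)2SO4) = 12.425 mol.
Mass of (NH4)2SO4 = 12.425 × 132.144 = 1641.9 g.

1642 g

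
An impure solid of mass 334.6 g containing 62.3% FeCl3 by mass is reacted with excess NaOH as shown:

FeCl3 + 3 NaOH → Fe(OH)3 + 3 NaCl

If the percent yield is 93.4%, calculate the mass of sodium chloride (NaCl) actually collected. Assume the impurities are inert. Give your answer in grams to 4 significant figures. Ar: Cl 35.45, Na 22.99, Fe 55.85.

210.4 g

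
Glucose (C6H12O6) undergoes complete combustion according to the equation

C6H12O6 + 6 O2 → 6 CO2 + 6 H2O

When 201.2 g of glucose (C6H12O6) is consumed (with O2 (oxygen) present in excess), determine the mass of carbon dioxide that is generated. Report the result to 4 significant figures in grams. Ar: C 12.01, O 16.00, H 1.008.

294.9 g

M(C6H12O6) = 6(12.01) + 12(1.008) + 6(16.00) = 180.156 g/mol.
M(CO2) = 12.01 + 2(16.00) = 44.01 g/mol.
n(C6H12O6) = 201.20 g / 180.156 g/mol = 1.1168 mol.
From the equation the C6H12O6:CO2 mole ratio is 1:6, so n(CO2) = 1.1168 × 6/1 = 6.7009 mol.
Mass of CO2 = 6.7009 mol × 44.01 g/mol = 294.90 g.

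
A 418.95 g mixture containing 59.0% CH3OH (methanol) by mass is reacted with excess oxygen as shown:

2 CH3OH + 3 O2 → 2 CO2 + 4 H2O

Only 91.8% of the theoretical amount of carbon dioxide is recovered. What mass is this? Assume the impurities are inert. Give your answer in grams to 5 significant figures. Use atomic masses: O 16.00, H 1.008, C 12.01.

311.67 g

Pure CH3OH available = 418.95 g × 0.590 = 247.180 g.
M(CH3OH) = 12.01 + 4(1.008) + 16.00 = 32.042 g/mol.
M(CO2) = 12.01 + 2(16.00) = 44.01 g/mol.
n(CH3OH) = 247.180 g / 32.042 g/mol = 7.71427 mol.
From the equation the CH3OH:CO2 mole ratio is 2:2, so n(CO2) = 7.71427 × 2/2 = 7.71427 mol.
Mass of CO2 = 7.71427 mol × 44.01 g/mol = 339.505 g.
Actual mass collected = 339.505 g × 0.918 = 311.665 g.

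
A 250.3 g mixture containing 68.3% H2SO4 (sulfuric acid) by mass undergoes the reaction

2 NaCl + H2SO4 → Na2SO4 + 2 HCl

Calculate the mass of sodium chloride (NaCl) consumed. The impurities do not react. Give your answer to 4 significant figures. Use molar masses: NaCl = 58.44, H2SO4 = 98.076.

Mass of pure H2SO4 = 250.3 g × 0.683 = 170.95 g.
n(H2SO4) = 170.95 g / 98.076 g/mol = 1.7431 mol.
From the equation the H2SO4:NaCl mole ratio is 1:2, so n(NaCl) = 1.7431 × 2/1 = 3.4862 mol.
Mass of NaCl = 3.4862 mol × 58.44 g/mol = 203.73 g.

203.7 g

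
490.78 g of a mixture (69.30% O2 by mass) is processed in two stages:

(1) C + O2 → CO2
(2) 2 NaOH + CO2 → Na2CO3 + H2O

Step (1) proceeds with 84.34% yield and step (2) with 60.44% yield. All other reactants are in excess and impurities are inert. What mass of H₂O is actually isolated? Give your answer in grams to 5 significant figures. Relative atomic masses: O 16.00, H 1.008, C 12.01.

97.608 g

Pure O2 = 490.78 × 0.6930 = 340.111 g.
M(O2) = 2(16.00) = 32.00 g/mol.
M(H2O) = 2(1.008) + 16.00 = 18.016 g/mol.
n(O2) = 340.111 / 32.00 = 10.6285 mol.
Step 1 (O2:CO2 = 1:1): theoretical n(CO2) = 10.6285 mol; at 84.34% yield, n(CO2) = 8.96404 mol.
Step 2 (CO2:H2O = 1:1): theoretical n(H2O) = 8.96404 mol, so theoretical mass = 8.96404 × 18.016 = 161.496 g.
At 60.44% yield, actual mass of H2O = 161.496 × 0.6044 = 97.6083 g.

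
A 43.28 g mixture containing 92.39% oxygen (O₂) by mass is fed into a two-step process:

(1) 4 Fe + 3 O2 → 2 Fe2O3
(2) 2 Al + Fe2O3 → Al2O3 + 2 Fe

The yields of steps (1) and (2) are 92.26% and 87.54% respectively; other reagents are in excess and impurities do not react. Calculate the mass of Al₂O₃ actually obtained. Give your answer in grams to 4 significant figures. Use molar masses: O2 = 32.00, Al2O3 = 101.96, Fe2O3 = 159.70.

Pure O2 = 43.28 × 0.9239 = 39.986 g.
n(O2) = 39.986 / 32.00 = 1.2496 mol.
Step 1 (O2:Fe2O3 = 3:2): theoretical n(Fe2O3) = 0.83305 mol; at 92.26% yield, n(Fe2O3) = 0.76857 mol.
Step 2 (Fe2O3:Al2O3 = 1:1): theoretical n(Al2O3) = 0.76857 mol, so theoretical mass = 0.76857 × 101.96 = 78.364 g.
At 87.54% yield, actual mass of Al2O3 = 78.364 × 0.8754 = 68.599 g.

68.60 g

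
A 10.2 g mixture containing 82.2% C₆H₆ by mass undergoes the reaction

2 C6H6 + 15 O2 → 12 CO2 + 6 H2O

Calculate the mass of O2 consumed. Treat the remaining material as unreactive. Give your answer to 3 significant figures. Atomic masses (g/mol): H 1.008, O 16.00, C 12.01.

Mass of pure C6H6 = 10.2 g × 0.822 = 8.384 g.
M(C6H6) = 6(12.01) + 6(1.008) = 78.108 g/mol.
M(O2) = 2(16.00) = 32.00 g/mol.
n(C6H6) = 8.384 g / 78.108 g/mol = 0.1073 mol.
From the equation the C6H6:O2 mole ratio is 2:15, so n(O2) = 0.1073 × 15/2 = 0.8051 mol.
Mass of O2 = 0.8051 mol × 32.00 g/mol = 25.76 g.

25.8 g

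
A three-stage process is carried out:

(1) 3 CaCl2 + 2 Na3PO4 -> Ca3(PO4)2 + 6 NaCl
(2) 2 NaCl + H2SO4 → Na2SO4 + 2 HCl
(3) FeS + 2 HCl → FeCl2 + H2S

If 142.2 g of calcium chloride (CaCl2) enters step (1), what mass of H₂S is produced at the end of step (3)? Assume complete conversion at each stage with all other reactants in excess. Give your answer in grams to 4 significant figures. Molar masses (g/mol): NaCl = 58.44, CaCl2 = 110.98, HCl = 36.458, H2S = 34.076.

n(CaCl2) = 142.2 / 110.98 = 1.2813 mol.
Reaction (1): CaCl2→NaCl ratio 3:6 ⇒ n(NaCl) = 2.5626 mol.
Reaction (2): NaCl→HCl ratio 2:2 ⇒ n(HCl) = 2.5626 mol.
Reaction (3): HCl→H2S ratio 2:1 ⇒ n(H2S) = 1.2813 mol.
Mass of H2S = 1.2813 × 34.076 = 43.662 g.

43.66 g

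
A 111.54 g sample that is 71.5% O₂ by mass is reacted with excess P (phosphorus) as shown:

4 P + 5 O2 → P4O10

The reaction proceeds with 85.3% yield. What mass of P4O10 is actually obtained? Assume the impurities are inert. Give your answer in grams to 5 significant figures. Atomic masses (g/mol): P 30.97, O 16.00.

120.70 g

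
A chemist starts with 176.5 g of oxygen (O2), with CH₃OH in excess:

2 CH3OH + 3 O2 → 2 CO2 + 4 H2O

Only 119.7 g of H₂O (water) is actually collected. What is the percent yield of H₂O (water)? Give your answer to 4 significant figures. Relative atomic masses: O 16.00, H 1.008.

M(O2) = 2(16.00) = 32.00 g/mol.
M(H2O) = 2(1.008) + 16.00 = 18.016 g/mol.
n(O2) = 176.50 g / 32.00 g/mol = 5.5156 mol.
From the equation the O2:H2O mole ratio is 3:4, so n(H2O) = 5.5156 × 4/3 = 7.3542 mol.
Mass of H2O = 7.3542 mol × 18.016 g/mol = 132.49 g.
This is the theoretical yield. Percent yield = 119.7 g / 132.49 g × 100% = 90.345%.

90.34 %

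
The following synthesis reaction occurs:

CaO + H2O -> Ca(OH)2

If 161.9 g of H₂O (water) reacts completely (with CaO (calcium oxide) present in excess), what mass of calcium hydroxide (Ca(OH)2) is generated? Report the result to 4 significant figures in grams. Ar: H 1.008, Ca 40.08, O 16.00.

M(H2O) = 2(1.008) + 16.00 = 18.016 g/mol.
M(Ca(OH)2) = 40.08 + 2(16.00) + 2(1.008) = 74.096 g/mol.
n(H2O) = 161.90 g / 18.016 g/mol = 8.9865 mol.
From the equation the H2O:Ca(OH)2 mole ratio is 1:1, so n(Ca(OH)2) = 8.9865 × 1/1 = 8.9865 mol.
Mass of Ca(OH)2 = 8.9865 mol × 74.096 g/mol = 665.86 g.

665.9 g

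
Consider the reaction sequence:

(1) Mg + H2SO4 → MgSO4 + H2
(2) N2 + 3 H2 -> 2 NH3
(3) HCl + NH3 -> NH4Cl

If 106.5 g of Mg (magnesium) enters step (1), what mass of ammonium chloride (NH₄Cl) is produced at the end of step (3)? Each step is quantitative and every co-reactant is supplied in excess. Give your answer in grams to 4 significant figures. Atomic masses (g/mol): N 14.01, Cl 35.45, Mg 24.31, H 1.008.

M(Mg) = 24.31 g/mol.
M(NH4Cl) = 14.01 + 4(1.008) + 35.45 = 53.492 g/mol.
n(Mg) = 106.5 / 24.31 = 4.3809 mol.
Reaction (1): Mg→H2 ratio 1:1 ⇒ n(H2) = 4.3809 mol.
Reaction (2): H2→NH3 ratio 3:2 ⇒ n(NH3) = 2.9206 mol.
Reaction (3): NH3→NH4Cl ratio 1:1 ⇒ n(NH4Cl) = 2.9206 mol.
Mass of NH4Cl = 2.9206 × 53.492 = 156.23 g.

156.2 g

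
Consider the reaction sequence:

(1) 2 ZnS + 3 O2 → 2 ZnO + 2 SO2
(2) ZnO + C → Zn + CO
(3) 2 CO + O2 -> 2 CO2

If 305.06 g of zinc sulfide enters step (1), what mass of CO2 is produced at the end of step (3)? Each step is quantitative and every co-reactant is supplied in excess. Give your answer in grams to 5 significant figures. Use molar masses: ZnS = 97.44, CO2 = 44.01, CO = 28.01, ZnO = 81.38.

n(ZnS) = 305.06 / 97.44 = 3.13075 mol.
Reaction (1): ZnS→ZnO ratio 2:2 ⇒ n(ZnO) = 3.13075 mol.
Reaction (2): ZnO→CO ratio 1:1 ⇒ n(CO) = 3.13075 mol.
Reaction (3): CO→CO2 ratio 2:2 ⇒ n(CO2) = 3.13075 mol.
Mass of CO2 = 3.13075 × 44.01 = 137.784 g.

137.78 g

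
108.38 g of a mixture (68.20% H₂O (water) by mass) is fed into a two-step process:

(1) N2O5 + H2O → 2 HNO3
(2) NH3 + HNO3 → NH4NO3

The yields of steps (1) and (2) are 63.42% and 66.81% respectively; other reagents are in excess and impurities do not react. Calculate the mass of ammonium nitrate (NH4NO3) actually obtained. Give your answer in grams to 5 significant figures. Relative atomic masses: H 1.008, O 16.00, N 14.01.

278.32 g

Pure H2O = 108.38 × 0.6820 = 73.9152 g.
M(H2O) = 2(1.008) + 16.00 = 18.016 g/mol.
M(NH4NO3) = 2(14.01) + 4(1.008) + 3(16.00) = 80.052 g/mol.
n(H2O) = 73.9152 / 18.016 = 4.10275 mol.
Step 1 (H2O:HNO3 = 1:2): theoretical n(HNO3) = 8.20550 mol; at 63.42% yield, n(HNO3) = 5.20393 mol.
Step 2 (HNO3:NH4NO3 = 1:1): theoretical n(NH4NO3) = 5.20393 mol, so theoretical mass = 5.20393 × 80.052 = 416.585 g.
At 66.81% yield, actual mass of NH4NO3 = 416.585 × 0.6681 = 278.320 g.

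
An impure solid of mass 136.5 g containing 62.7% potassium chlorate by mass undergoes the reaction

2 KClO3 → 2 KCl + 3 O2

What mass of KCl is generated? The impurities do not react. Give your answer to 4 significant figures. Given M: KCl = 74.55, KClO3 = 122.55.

Mass of pure KClO3 = 136.5 g × 0.627 = 85.586 g.
n(KClO3) = 85.586 g / 122.55 g/mol = 0.69837 mol.
From the equation the KClO3:KCl mole ratio is 2:2, so n(KCl) = 0.69837 × 2/2 = 0.69837 mol.
Mass of KCl = 0.69837 mol × 74.55 g/mol = 52.064 g.

52.06 g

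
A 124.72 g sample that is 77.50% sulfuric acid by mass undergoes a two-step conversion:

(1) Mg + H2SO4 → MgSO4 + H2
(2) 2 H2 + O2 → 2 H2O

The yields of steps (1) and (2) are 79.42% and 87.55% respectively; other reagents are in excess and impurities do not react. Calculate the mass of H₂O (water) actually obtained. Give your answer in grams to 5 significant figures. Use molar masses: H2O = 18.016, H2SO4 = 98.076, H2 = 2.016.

12.346 g

Pure H2SO4 = 124.72 × 0.7750 = 96.6580 g.
n(H2SO4) = 96.6580 / 98.076 = 0.985542 mol.
Step 1 (H2SO4:H2 = 1:1): theoretical n(H2) = 0.985542 mol; at 79.42% yield, n(H2) = 0.782717 mol.
Step 2 (H2:H2O = 2:2): theoretical n(H2O) = 0.782717 mol, so theoretical mass = 0.782717 × 18.016 = 14.1014 g.
At 87.55% yield, actual mass of H2O = 14.1014 × 0.8755 = 12.3458 g.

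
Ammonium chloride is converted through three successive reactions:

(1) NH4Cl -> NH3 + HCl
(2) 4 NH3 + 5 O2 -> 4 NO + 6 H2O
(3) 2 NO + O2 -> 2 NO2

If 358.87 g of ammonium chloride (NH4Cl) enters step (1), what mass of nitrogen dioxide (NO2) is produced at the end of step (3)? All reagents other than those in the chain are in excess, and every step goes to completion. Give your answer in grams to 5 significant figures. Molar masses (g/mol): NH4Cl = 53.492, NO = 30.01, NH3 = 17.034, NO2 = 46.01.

n(NH4Cl) = 358.87 / 53.492 = 6.70885 mol.
Reaction (1): NH4Cl→NH3 ratio 1:1 ⇒ n(NH3) = 6.70885 mol.
Reaction (2): NH3→NO ratio 4:4 ⇒ n(NO) = 6.70885 mol.
Reaction (3): NO→NO2 ratio 2:2 ⇒ n(NO2) = 6.70885 mol.
Mass of NO2 = 6.70885 × 46.01 = 308.674 g.

308.67 g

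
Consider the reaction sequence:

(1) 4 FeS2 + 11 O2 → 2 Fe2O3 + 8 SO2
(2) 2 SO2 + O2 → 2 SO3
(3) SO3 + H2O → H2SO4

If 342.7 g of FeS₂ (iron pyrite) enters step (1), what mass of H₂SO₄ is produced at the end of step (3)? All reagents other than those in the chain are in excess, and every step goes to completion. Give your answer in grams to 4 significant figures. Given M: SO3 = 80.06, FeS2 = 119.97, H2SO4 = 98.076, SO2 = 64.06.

560.3 g

n(FeS2) = 342.7 / 119.97 = 2.8565 mol.
Reaction (1): FeS2→SO2 ratio 4:8 ⇒ n(SO2) = 5.7131 mol.
Reaction (2): SO2→SO3 ratio 2:2 ⇒ n(SO3) = 5.7131 mol.
Reaction (3): SO3→H2SO4 ratio 1:1 ⇒ n(H2SO4) = 5.7131 mol.
Mass of H2SO4 = 5.7131 × 98.076 = 560.32 g.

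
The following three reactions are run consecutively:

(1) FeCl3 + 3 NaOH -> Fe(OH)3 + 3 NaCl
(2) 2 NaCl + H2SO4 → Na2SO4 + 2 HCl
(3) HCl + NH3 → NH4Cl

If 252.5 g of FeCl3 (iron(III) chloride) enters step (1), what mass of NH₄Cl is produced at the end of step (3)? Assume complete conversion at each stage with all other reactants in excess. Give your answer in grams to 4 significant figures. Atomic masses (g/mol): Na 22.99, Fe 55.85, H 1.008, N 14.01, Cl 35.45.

249.8 g

M(FeCl3) = 55.85 + 3(35.45) = 162.20 g/mol.
M(NH4Cl) = 14.01 + 4(1.008) + 35.45 = 53.492 g/mol.
n(FeCl3) = 252.5 / 162.20 = 1.5567 mol.
Reaction (1): FeCl3→NaCl ratio 1:3 ⇒ n(NaCl) = 4.6702 mol.
Reaction (2): NaCl→HCl ratio 2:2 ⇒ n(HCl) = 4.6702 mol.
Reaction (3): HCl→NH4Cl ratio 1:1 ⇒ n(NH4Cl) = 4.6702 mol.
Mass of NH4Cl = 4.6702 × 53.492 = 249.82 g.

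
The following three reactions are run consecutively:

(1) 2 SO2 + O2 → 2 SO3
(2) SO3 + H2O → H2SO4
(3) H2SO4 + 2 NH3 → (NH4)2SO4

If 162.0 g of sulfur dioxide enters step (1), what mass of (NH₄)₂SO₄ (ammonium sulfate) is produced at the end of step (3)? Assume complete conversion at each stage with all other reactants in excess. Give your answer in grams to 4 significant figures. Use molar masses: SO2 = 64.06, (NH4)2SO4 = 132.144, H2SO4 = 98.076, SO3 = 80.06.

n(SO2) = 162.0 / 64.06 = 2.5289 mol.
Reaction (1): SO2→SO3 ratio 2:2 ⇒ n(SO3) = 2.5289 mol.
Reaction (2): SO3→H2SO4 ratio 1:1 ⇒ n(H2SO4) = 2.5289 mol.
Reaction (3): H2SO4→(NH4)2SO4 ratio 1:1 ⇒ n((NH4)2SO4) = 2.5289 mol.
Mass of (NH4)2SO4 = 2.5289 × 132.144 = 334.18 g.

334.2 g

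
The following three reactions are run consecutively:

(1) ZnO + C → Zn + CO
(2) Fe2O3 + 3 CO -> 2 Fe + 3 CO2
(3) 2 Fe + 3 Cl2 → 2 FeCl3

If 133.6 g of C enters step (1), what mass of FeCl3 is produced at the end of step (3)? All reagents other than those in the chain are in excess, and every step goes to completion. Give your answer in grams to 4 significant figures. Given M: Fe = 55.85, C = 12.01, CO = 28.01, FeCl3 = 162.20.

1203 g

n(C) = 133.6 / 12.01 = 11.124 mol.
Reaction (1): C→CO ratio 1:1 ⇒ n(CO) = 11.124 mol.
Reaction (2): CO→Fe ratio 3:2 ⇒ n(Fe) = 7.4160 mol.
Reaction (3): Fe→FeCl3 ratio 2:2 ⇒ n(FeCl3) = 7.4160 mol.
Mass of FeCl3 = 7.4160 × 162.20 = 1202.9 g.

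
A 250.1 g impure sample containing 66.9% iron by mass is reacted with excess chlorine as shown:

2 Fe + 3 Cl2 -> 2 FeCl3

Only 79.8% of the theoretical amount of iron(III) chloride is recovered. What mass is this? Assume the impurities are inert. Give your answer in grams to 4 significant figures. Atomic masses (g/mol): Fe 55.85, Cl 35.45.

Pure Fe available = 250.1 g × 0.669 = 167.32 g.
M(Fe) = 55.85 g/mol.
M(FeCl3) = 55.85 + 3(35.45) = 162.20 g/mol.
n(Fe) = 167.32 g / 55.85 g/mol = 2.9958 mol.
From the equation the Fe:FeCl3 mole ratio is 2:2, so n(FeCl3) = 2.9958 × 2/2 = 2.9958 mol.
Mass of FeCl3 = 2.9958 mol × 162.20 g/mol = 485.92 g.
Actual mass collected = 485.92 g × 0.798 = 387.77 g.

387.8 g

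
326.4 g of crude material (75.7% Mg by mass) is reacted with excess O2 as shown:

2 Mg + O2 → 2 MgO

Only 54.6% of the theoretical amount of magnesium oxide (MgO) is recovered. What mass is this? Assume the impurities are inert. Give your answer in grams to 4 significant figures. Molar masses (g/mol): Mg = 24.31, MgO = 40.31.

223.7 g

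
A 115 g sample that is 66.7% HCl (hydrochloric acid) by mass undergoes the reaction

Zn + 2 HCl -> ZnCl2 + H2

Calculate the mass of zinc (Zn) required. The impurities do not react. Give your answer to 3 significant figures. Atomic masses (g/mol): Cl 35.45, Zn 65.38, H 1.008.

68.8 g

Mass of pure HCl = 115 g × 0.667 = 76.70 g.
M(HCl) = 1.008 + 35.45 = 36.458 g/mol.
M(Zn) = 65.38 g/mol.
n(HCl) = 76.70 g / 36.458 g/mol = 2.104 mol.
From the equation the HCl:Zn mole ratio is 2:1, so n(Zn) = 2.104 × 1/2 = 1.052 mol.
Mass of Zn = 1.052 mol × 65.38 g/mol = 68.78 g.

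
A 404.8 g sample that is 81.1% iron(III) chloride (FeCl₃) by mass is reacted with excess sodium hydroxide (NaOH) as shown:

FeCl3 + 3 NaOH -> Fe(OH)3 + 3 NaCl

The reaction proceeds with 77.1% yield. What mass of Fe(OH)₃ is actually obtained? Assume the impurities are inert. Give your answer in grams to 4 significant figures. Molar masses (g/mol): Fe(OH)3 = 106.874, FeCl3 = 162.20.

166.8 g

Pure FeCl3 available = 404.8 g × 0.811 = 328.29 g.
n(FeCl3) = 328.29 g / 162.20 g/mol = 2.0240 mol.
From the equation the FeCl3:Fe(OH)3 mole ratio is 1:1, so n(Fe(OH)3) = 2.0240 × 1/1 = 2.0240 mol.
Mass of Fe(OH)3 = 2.0240 mol × 106.874 g/mol = 216.31 g.
Actual mass collected = 216.31 g × 0.771 = 166.78 g.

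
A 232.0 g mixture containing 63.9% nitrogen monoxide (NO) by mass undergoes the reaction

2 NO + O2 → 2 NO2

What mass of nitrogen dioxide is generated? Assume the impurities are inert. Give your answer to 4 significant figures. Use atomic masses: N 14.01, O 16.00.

227.3 g

Mass of pure NO = 232.0 g × 0.639 = 148.25 g.
M(NO) = 14.01 + 16.00 = 30.01 g/mol.
M(NO2) = 14.01 + 2(16.00) = 46.01 g/mol.
n(NO) = 148.25 g / 30.01 g/mol = 4.9400 mol.
From the equation the NO:NO2 mole ratio is 2:2, so n(NO2) = 4.9400 × 2/2 = 4.9400 mol.
Mass of NO2 = 4.9400 mol × 46.01 g/mol = 227.29 g.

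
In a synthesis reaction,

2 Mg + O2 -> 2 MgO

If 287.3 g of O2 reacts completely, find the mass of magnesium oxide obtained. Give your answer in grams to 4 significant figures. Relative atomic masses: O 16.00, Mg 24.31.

M(O2) = 2(16.00) = 32.00 g/mol.
M(MgO) = 24.31 + 16.00 = 40.31 g/mol.
n(O2) = 287.30 g / 32.00 g/mol = 8.9781 mol.
From the equation the O2:MgO mole ratio is 1:2, so n(MgO) = 8.9781 × 2/1 = 17.956 mol.
Mass of MgO = 17.956 mol × 40.31 g/mol = 723.82 g.

723.8 g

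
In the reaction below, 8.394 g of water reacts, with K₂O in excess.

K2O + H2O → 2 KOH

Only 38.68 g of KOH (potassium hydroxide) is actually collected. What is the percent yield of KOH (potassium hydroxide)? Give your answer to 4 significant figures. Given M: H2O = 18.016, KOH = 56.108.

73.98 %

n(H2O) = 8.3940 g / 18.016 g/mol = 0.46592 mol.
From the equation the H2O:KOH mole ratio is 1:2, so n(KOH) = 0.46592 × 2/1 = 0.93184 mol.
Mass of KOH = 0.93184 mol × 56.108 g/mol = 52.284 g.
This is the theoretical yield. Percent yield = 38.68 g / 52.284 g × 100% = 73.981%.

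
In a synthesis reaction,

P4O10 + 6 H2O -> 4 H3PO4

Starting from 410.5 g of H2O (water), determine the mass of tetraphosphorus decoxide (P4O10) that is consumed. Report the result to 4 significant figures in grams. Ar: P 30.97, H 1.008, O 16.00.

1078 g

M(H2O) = 2(1.008) + 16.00 = 18.016 g/mol.
M(P4O10) = 4(30.97) + 10(16.00) = 283.88 g/mol.
n(H2O) = 410.50 g / 18.016 g/mol = 22.785 mol.
From the equation the H2O:P4O10 mole ratio is 6:1, so n(P4O10) = 22.785 × 1/6 = 3.7976 mol.
Mass of P4O10 = 3.7976 mol × 283.88 g/mol = 1078.0 g.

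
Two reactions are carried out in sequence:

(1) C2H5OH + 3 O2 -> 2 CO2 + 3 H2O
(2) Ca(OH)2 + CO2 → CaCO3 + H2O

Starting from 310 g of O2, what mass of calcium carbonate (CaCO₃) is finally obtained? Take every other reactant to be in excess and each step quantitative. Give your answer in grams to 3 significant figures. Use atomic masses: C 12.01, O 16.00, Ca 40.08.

M(O2) = 2(16.00) = 32.00 g/mol.
M(CaCO3) = 40.08 + 12.01 + 3(16.00) = 100.09 g/mol.
n(O2) = 310.0 / 32.00 = 9.688 mol.
Step 1 gives a 3:2 ratio of O2 to CO2, so n(CO2) = 6.458 mol.
In step 2 the CO2:CaCO3 ratio is 1:1, so n(CaCO3) = 6.458 mol.
Mass of CaCO3 = 6.458 × 100.09 = 646.4 g.

646 g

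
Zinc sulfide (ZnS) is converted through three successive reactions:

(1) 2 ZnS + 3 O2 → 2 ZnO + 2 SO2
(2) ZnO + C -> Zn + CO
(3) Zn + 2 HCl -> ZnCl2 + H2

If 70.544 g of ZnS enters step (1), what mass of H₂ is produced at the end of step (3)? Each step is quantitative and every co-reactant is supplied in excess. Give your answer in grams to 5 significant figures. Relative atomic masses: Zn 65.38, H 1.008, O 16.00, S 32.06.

M(ZnS) = 65.38 + 32.06 = 97.44 g/mol.
M(H2) = 2(1.008) = 2.016 g/mol.
n(ZnS) = 70.544 / 97.44 = 0.723974 mol.
Reaction (1): ZnS→ZnO ratio 2:2 ⇒ n(ZnO) = 0.723974 mol.
Reaction (2): ZnO→Zn ratio 1:1 ⇒ n(Zn) = 0.723974 mol.
Reaction (3): Zn→H2 ratio 1:1 ⇒ n(H2) = 0.723974 mol.
Mass of H2 = 0.723974 × 2.016 = 1.45953 g.

1.4595 g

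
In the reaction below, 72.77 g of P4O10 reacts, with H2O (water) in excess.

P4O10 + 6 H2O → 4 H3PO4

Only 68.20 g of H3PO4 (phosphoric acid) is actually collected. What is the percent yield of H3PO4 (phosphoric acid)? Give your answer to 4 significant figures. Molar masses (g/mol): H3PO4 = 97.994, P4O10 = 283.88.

n(P4O10) = 72.770 g / 283.88 g/mol = 0.25634 mol.
From the equation the P4O10:H3PO4 mole ratio is 1:4, so n(H3PO4) = 0.25634 × 4/1 = 1.0254 mol.
Mass of H3PO4 = 1.0254 mol × 97.994 g/mol = 100.48 g.
This is the theoretical yield. Percent yield = 68.20 g / 100.48 g × 100% = 67.875%.

67.87 %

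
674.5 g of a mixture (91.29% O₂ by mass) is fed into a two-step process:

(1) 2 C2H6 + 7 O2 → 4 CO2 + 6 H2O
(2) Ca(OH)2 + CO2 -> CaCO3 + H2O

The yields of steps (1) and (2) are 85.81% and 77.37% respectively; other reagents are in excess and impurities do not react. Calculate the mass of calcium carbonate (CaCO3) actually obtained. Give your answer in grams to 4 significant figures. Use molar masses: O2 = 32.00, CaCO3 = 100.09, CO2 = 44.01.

Pure O2 = 674.5 × 0.9129 = 615.75 g.
n(O2) = 615.75 / 32.00 = 19.242 mol.
Step 1 (O2:CO2 = 7:4): theoretical n(CO2) = 10.996 mol; at 85.81% yield, n(CO2) = 9.4353 mol.
Step 2 (CO2:CaCO3 = 1:1): theoretical n(CaCO3) = 9.4353 mol, so theoretical mass = 9.4353 × 100.09 = 944.38 g.
At 77.37% yield, actual mass of CaCO3 = 944.38 × 0.7737 = 730.67 g.

730.7 g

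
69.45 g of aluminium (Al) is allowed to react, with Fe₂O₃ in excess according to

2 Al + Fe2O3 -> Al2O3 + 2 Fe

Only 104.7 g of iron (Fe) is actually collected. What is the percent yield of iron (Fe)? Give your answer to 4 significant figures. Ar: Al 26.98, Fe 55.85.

72.83 %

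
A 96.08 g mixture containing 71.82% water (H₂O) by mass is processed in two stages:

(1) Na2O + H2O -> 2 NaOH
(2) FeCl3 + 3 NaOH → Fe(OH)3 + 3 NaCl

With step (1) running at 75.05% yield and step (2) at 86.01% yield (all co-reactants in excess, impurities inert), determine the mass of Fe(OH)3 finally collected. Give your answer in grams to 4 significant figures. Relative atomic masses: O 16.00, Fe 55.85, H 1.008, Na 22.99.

Pure H2O = 96.08 × 0.7182 = 69.005 g.
M(H2O) = 2(1.008) + 16.00 = 18.016 g/mol.
M(Fe(OH)3) = 55.85 + 3(16.00) + 3(1.008) = 106.874 g/mol.
n(H2O) = 69.005 / 18.016 = 3.8302 mol.
Step 1 (H2O:NaOH = 1:2): theoretical n(NaOH) = 7.6604 mol; at 75.05% yield, n(NaOH) = 5.7491 mol.
Step 2 (NaOH:Fe(OH)3 = 3:1): theoretical n(Fe(OH)3) = 1.9164 mol, so theoretical mass = 1.9164 × 106.874 = 204.81 g.
At 86.01% yield, actual mass of Fe(OH)3 = 204.81 × 0.8601 = 176.16 g.

176.2 g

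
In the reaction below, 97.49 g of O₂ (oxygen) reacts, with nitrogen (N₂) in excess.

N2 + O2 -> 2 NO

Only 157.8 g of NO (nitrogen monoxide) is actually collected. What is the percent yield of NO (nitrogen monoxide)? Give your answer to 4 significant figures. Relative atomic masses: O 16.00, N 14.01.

M(O2) = 2(16.00) = 32.00 g/mol.
M(NO) = 14.01 + 16.00 = 30.01 g/mol.
n(O2) = 97.490 g / 32.00 g/mol = 3.0466 mol.
From the equation the O2:NO mole ratio is 1:2, so n(NO) = 3.0466 × 2/1 = 6.0931 mol.
Mass of NO = 6.0931 mol × 30.01 g/mol = 182.85 g.
This is the theoretical yield. Percent yield = 157.8 g / 182.85 g × 100% = 86.298%.

86.30 %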